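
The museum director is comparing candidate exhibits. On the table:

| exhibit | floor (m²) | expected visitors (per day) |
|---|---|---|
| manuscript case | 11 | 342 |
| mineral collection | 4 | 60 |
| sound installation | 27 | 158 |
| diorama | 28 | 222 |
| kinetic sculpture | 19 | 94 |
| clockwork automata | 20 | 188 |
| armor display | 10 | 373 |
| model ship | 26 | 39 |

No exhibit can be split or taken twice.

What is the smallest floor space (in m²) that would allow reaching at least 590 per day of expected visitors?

21

Need the lightest bundle worth ≥ 590.
manuscript case + armor display reaches 715 using 21 m².
Any bundle with less than 21 m² falls short of 590.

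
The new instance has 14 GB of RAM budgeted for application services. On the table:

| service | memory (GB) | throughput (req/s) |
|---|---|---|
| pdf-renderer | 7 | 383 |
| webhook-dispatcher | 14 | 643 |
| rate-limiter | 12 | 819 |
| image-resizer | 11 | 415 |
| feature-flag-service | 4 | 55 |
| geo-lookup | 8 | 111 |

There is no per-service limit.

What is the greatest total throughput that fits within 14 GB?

819

Best packing: rate-limiter — 12 GB, 819 total.
No other feasible combination exceeds 819.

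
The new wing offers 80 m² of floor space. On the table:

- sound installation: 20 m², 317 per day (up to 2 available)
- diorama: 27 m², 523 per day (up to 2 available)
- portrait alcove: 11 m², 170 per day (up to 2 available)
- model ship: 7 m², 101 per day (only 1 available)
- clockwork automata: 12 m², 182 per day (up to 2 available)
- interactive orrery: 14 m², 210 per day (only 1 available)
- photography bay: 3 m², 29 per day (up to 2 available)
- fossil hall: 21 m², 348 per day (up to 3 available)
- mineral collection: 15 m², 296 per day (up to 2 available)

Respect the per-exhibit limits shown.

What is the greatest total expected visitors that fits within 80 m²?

1512

Greedy by ratio would take diorama + fossil hall + 2×mineral collection: 78 m² used, total 1463.
Dropping fossil hall and mineral collection frees 36 m²; slotting in diorama + portrait alcove (38 m²) lifts the total to 1512 at 80 m².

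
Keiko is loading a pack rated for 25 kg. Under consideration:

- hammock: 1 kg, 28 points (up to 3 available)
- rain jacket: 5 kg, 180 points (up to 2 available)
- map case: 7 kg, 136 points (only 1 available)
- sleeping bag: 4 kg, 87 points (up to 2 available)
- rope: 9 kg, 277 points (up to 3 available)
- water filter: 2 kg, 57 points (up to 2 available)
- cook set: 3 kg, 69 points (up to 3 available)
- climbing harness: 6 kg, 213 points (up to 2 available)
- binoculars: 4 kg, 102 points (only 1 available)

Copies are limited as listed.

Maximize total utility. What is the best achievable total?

The ratio ordering already packs tightly: hammock + 2×rain jacket + water filter + 2×climbing harness, 25 kg, 871.
Nothing else within 25 kg beats 871.

871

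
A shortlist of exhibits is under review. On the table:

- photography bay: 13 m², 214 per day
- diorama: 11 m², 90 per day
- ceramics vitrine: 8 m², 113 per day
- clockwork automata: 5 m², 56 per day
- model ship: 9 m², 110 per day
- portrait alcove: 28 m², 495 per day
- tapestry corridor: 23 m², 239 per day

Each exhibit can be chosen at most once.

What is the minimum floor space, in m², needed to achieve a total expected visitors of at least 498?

33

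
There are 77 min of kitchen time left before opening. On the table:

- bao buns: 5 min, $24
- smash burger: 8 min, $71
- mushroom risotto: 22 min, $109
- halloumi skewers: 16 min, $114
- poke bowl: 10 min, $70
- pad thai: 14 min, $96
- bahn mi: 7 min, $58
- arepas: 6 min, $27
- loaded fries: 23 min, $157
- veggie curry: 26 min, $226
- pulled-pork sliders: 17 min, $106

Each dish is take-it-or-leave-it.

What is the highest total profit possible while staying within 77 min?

592

Greedy by ratio would take bao buns + smash burger + halloumi skewers + poke bowl + bahn mi + veggie curry: 72 min used, total 563.
The 15 min tied up in bao buns and poke bowl is better spent on pad thai + arepas — total rises to 592 (77 min).
An exhaustive check of the 2048 subsets confirms 592.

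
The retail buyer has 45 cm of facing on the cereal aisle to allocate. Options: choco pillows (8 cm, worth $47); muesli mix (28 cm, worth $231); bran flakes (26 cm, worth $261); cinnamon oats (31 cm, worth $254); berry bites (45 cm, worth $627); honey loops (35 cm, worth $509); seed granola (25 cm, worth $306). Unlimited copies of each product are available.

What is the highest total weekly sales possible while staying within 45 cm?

627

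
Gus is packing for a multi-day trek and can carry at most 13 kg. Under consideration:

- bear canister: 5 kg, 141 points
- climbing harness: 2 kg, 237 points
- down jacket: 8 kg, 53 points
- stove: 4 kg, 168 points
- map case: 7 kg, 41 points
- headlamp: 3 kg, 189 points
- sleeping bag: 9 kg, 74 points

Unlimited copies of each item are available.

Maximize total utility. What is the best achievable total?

Density check — climbing harness 118.50, headlamp 63.00, stove 42.00, bear canister 28.20 are the best per kg.
The ratio ordering already packs tightly: 6×climbing harness, 12 kg, 1422.
That's the maximum — no swap from here does better than 1422.

1422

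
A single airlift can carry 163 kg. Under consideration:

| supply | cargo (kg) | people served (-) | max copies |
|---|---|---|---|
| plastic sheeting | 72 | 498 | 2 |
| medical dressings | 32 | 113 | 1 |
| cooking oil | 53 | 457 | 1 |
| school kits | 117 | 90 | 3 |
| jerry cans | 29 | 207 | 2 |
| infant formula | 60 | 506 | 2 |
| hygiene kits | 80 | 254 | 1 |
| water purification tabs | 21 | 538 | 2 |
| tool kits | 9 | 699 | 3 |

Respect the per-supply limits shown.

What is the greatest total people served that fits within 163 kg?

By people served per kg: tool kits 77.67, water purification tabs 25.62, cooking oil 8.62 lead.
Filling by ratio: cooking oil + jerry cans + 2×water purification tabs + 3×tool kits for 3837, with 12 kg left unused.
Replace cooking oil with infant formula: the trade gains 49 net, giving 3886 at 158 kg.

3886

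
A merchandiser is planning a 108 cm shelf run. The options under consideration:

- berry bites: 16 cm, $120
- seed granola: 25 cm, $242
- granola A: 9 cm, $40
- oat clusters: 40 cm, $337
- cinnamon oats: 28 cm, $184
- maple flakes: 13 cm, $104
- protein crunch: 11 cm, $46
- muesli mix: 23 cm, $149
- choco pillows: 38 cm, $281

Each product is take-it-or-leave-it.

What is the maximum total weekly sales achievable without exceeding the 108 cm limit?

867

By weekly sales per cm: seed granola 9.68, oat clusters 8.43, maple flakes 8.00, berry bites 7.50 lead.
Taking the top-ratio products first gives berry bites + seed granola + granola A + oat clusters + maple flakes for 843 (103 cm).
The 25 cm tied up in berry bites and granola A is better spent on cinnamon oats — total rises to 867 (106 cm).
No other feasible combination exceeds 867.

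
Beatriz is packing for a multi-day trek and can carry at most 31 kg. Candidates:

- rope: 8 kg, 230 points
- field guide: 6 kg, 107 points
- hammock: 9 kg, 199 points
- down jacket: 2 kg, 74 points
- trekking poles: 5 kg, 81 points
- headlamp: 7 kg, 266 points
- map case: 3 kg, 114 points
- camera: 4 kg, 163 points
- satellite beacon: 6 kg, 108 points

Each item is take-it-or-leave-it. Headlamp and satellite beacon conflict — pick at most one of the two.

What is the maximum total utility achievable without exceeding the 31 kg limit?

972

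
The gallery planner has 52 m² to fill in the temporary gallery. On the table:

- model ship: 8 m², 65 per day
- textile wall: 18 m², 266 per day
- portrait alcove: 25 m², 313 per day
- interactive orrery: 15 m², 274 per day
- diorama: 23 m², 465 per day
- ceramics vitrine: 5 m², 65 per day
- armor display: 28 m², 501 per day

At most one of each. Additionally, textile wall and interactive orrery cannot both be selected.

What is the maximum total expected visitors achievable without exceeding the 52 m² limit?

966

Greedy by ratio would take model ship + interactive orrery + diorama + ceramics vitrine: 51 m² used, total 869.
Dropping model ship and interactive orrery and ceramics vitrine frees 28 m²; slotting in armor display (28 m²) lifts the total to 966 at 51 m².
Next best is model ship + interactive orrery + diorama + ceramics vitrine at 869 (51 m²) — short by 97.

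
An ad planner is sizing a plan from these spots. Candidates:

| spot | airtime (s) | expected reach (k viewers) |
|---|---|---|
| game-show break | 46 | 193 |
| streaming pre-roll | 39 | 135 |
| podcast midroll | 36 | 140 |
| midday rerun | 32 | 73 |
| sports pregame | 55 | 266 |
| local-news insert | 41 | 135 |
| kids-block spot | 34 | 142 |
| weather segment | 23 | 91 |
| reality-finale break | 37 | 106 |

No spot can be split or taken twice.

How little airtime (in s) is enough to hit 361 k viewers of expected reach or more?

89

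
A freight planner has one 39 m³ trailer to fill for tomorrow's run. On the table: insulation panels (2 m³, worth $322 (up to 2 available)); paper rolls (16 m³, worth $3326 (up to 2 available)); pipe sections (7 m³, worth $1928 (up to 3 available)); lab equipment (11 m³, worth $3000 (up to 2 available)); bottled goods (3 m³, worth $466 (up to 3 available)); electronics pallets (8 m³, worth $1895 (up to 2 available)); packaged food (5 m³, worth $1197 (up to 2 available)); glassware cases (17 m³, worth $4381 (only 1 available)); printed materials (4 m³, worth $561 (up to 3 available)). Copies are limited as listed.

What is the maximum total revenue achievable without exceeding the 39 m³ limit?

By revenue per m³: pipe sections 275.43, lab equipment 272.73, glassware cases 257.71 lead.
A density-first pass picks insulation panels + 3×pipe sections + lab equipment + packaged food — 10303 at 39 m³.
Reworking the packing: 2×lab equipment + glassware cases uses 39 m³ and improves the total to 10381.

10381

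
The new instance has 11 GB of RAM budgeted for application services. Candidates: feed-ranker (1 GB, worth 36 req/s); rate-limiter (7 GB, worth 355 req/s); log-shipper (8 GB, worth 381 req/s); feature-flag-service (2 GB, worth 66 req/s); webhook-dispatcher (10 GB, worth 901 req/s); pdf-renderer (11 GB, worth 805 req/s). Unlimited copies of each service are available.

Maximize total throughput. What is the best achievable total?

937

Taking feed-ranker + webhook-dispatcher: 11 GB used, 937 in throughput.
That's the maximum — no swap from here does better than 937.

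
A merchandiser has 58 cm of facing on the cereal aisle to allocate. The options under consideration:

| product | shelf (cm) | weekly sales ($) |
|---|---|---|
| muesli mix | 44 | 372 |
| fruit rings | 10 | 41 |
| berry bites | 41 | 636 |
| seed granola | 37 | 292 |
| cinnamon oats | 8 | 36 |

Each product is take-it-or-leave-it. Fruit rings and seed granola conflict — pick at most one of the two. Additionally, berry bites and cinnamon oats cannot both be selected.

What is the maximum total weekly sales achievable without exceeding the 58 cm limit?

677

Ranking by ratio (weekly sales/cm): berry bites 15.51, muesli mix 8.45, seed granola 7.89, cinnamon oats 4.50.
Best packing: fruit rings + berry bites — 51 cm, 677 total.
An exhaustive check of the 32 subsets confirms 677.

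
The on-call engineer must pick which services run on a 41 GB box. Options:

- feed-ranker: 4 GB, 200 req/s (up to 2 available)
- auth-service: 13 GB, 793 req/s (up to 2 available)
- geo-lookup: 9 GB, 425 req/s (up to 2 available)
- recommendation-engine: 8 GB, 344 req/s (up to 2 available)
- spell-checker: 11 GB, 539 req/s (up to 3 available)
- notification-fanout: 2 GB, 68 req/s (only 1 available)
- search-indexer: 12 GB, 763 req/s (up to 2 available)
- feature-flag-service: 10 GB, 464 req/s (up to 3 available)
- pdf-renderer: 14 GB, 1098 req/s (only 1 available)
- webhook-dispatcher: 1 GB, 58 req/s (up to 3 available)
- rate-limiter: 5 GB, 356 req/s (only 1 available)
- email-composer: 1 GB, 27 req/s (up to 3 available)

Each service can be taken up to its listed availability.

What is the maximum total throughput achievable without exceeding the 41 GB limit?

A density-first pass picks feed-ranker + notification-fanout + search-indexer + pdf-renderer + 3×webhook-dispatcher + rate-limiter + email-composer — 2686 at 41 GB.
A better packing is 2×search-indexer + pdf-renderer + 3×webhook-dispatcher: 41 GB, total 2798.
Nothing else within 41 GB beats 2798.

2798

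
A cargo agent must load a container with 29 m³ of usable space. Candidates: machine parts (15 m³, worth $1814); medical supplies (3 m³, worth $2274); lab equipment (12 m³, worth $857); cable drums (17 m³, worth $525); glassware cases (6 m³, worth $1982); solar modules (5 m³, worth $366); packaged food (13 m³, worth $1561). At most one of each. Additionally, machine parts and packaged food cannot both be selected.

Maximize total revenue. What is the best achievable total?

6436

By revenue per m³: medical supplies 758.00, glassware cases 330.33, machine parts 120.93 lead.
Taking machine parts + medical supplies + glassware cases + solar modules: 29 m³ used, 6436 in revenue.
The closest alternative, medical supplies + glassware cases + solar modules + packaged food, reaches only 6183.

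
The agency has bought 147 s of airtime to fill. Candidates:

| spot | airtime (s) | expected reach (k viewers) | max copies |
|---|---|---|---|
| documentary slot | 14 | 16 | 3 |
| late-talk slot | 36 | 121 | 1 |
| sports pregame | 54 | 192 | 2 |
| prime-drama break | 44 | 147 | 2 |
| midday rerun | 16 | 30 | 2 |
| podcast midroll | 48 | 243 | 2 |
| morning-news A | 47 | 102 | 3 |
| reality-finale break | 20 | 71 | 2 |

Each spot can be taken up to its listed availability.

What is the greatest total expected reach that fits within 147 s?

Taking the top-ratio spots first gives 2×podcast midroll + 2×reality-finale break for 628 (136 s).
The 40 s tied up in 2×reality-finale break is better spent on prime-drama break — total rises to 633 (140 s).
No other feasible combination exceeds 633.

633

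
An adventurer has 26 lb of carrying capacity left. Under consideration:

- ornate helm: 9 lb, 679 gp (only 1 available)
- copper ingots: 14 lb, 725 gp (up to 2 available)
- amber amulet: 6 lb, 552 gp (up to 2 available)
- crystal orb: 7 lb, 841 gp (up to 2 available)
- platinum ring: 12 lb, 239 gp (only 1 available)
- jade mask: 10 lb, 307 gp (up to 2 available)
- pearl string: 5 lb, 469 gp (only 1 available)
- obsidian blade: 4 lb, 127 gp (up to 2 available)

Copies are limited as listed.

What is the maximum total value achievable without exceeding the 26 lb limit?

By value per lb: crystal orb 120.14, pearl string 93.80, amber amulet 92.00 lead.
A density-first pass picks amber amulet + 2×crystal orb + pearl string — 2703 at 25 lb.
The 5 lb tied up in pearl string is better spent on amber amulet — total rises to 2786 (26 lb).
Every other selection either busts 26 lb or exceeds an availability limit or fails to beat 2786.

2786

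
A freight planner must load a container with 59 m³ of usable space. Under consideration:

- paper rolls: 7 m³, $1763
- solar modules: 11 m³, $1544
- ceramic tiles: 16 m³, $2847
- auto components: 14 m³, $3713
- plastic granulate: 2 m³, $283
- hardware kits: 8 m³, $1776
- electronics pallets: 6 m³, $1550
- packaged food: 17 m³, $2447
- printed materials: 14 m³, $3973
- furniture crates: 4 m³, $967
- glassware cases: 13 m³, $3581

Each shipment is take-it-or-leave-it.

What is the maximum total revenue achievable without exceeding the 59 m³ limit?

By revenue per m³: printed materials 283.79, glassware cases 275.46, auto components 265.21, electronics pallets 258.33 lead.
The ratio heuristic lands on paper rolls + auto components + electronics pallets + printed materials + furniture crates + glassware cases (15547) but leaves 1 m³ idle.
Dropping paper rolls frees 7 m³; slotting in hardware kits (8 m³) lifts the total to 15560 at 59 m³.

15560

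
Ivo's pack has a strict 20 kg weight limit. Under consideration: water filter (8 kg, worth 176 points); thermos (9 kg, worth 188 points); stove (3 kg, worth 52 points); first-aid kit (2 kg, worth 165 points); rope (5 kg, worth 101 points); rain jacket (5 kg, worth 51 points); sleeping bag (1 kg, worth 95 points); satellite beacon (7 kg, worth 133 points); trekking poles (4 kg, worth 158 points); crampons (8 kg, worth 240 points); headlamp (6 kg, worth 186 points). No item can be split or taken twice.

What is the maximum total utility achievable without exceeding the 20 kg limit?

759

Greedy by ratio would take first-aid kit + rope + sleeping bag + trekking poles + headlamp: 18 kg used, total 705.
The 6 kg tied up in headlamp is better spent on crampons — total rises to 759 (20 kg).
An exhaustive check of the 2048 subsets confirms 759.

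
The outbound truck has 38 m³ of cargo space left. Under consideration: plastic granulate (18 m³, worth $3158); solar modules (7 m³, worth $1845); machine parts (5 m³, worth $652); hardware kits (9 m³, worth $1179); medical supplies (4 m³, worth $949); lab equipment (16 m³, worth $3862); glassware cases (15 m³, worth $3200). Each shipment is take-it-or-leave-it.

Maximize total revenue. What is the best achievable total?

Ranking by ratio (revenue/m³): solar modules 263.57, lab equipment 241.38, medical supplies 237.25, glassware cases 213.33.
Filling by ratio: solar modules + hardware kits + medical supplies + lab equipment for 7835, with 2 m³ left unused.
Replace hardware kits and medical supplies with glassware cases: the trade gains 1072 net, giving 8907 at 38 m³.
Every other selection either busts 38 m³ or fails to beat 8907.

8907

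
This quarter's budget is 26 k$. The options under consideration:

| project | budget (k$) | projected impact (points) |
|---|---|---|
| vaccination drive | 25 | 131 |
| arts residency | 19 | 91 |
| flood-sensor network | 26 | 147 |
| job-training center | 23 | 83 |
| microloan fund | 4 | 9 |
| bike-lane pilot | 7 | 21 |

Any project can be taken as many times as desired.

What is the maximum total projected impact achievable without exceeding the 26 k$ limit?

147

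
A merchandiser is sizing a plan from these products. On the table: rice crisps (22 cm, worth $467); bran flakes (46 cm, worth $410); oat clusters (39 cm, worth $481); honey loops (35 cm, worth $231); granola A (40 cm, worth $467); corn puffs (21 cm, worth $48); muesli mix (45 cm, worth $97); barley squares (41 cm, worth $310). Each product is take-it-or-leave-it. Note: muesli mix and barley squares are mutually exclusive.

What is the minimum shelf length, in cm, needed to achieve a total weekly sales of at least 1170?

Look for the lowest-shelf combination reaching 1170.
rice crisps + oat clusters + honey loops: 1179 weekly sales at 96 cm.
Below 96 cm the best achievable stays under 1170.

96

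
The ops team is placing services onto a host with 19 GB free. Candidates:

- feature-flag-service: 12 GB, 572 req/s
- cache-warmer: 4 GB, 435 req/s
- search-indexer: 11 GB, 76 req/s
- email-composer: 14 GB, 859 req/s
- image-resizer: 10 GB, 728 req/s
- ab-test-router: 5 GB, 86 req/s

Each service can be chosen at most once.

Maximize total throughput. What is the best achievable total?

1294

Ranking by ratio (throughput/GB): cache-warmer 108.75, image-resizer 72.80, email-composer 61.36.
A density-first pass picks cache-warmer + image-resizer + ab-test-router — 1249 at 19 GB.
The 15 GB tied up in image-resizer and ab-test-router is better spent on email-composer — total rises to 1294 (18 GB).
Next best is cache-warmer + image-resizer + ab-test-router at 1249 (19 GB) — short by 45.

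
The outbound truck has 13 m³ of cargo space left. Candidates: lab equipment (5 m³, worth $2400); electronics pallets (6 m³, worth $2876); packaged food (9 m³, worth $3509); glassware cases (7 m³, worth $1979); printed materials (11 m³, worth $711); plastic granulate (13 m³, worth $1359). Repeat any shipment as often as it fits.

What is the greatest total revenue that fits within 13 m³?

5752

Taking the top-ratio shipments first gives 2×lab equipment for 4800 (10 m³).
Dropping 2×lab equipment frees 10 m³; slotting in 2×electronics pallets (12 m³) lifts the total to 5752 at 12 m³.
That's the maximum — no swap from here does better than 5752.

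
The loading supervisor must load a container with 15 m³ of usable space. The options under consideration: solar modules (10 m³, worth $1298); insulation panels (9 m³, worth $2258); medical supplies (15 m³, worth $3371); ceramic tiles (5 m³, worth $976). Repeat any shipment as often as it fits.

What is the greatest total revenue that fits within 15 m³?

3371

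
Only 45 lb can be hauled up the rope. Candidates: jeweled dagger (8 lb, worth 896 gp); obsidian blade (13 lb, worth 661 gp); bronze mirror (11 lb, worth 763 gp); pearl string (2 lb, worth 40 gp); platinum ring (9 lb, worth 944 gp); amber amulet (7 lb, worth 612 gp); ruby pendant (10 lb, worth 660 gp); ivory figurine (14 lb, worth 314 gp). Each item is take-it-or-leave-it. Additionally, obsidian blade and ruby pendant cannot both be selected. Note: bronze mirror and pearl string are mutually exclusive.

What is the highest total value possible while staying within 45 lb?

Ranking by ratio (value/lb): jeweled dagger 112.00, platinum ring 104.89, amber amulet 87.43, bronze mirror 69.36.
The ratio ordering already packs tightly: jeweled dagger + bronze mirror + platinum ring + amber amulet + ruby pendant, 45 lb, 3875.

3875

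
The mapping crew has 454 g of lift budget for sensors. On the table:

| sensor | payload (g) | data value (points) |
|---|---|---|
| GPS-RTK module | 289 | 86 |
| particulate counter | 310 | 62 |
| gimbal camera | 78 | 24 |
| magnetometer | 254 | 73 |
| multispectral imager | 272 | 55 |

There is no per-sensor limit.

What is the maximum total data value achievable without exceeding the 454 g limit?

134

Greedy by ratio would take 5×gimbal camera: 390 g used, total 120.
Replace 3×gimbal camera with GPS-RTK module: the trade gains 14 net, giving 134 at 445 g.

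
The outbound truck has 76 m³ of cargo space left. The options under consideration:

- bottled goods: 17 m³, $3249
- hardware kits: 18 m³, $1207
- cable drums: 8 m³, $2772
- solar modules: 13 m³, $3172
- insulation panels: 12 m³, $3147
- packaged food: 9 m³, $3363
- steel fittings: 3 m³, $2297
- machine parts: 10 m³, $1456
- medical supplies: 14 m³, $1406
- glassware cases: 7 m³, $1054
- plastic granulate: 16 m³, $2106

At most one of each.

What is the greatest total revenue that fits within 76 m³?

19456

The ratio heuristic lands on bottled goods + cable drums + solar modules + insulation panels + packaged food + steel fittings + glassware cases (19054) but leaves 7 m³ idle.
Replace glassware cases with machine parts: the trade gains 402 net, giving 19456 at 72 m³.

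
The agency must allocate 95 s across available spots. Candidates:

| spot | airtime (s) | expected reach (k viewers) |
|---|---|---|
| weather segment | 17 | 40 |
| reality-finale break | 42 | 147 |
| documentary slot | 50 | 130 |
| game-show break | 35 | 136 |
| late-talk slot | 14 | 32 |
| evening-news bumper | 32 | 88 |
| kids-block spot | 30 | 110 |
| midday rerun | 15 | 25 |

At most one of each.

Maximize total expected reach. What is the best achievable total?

323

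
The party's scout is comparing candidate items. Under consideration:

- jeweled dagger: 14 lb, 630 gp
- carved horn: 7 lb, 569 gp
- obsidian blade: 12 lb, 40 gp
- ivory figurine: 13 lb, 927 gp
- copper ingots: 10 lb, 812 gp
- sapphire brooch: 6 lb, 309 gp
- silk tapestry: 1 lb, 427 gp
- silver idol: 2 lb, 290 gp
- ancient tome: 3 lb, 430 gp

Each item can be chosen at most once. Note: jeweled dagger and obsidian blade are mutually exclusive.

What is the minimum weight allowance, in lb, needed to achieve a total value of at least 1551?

13

Look for the lowest-weight combination reaching 1551.
carved horn + silk tapestry + silver idol + ancient tome: 1716 value at 13 lb.
No combination under 13 lb hits 1551.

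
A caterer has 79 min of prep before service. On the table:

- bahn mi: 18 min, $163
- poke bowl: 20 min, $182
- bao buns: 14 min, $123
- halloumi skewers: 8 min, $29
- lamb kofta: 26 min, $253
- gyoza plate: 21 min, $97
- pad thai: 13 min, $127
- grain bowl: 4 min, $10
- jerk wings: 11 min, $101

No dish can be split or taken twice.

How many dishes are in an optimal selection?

The maximum profit within 79 min is 725.
For example bahn mi + poke bowl + lamb kofta + pad thai achieves it, using 77 min.
All optima have 4 dishes.

4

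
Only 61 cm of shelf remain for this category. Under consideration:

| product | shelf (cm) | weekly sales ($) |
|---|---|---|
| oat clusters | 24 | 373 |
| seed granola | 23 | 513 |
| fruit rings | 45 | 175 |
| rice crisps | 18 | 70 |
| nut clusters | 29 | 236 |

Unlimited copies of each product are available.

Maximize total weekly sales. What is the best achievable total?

1026

Taking 2×seed granola: 46 cm used, 1026 in weekly sales.
Nothing else within 61 cm beats 1026.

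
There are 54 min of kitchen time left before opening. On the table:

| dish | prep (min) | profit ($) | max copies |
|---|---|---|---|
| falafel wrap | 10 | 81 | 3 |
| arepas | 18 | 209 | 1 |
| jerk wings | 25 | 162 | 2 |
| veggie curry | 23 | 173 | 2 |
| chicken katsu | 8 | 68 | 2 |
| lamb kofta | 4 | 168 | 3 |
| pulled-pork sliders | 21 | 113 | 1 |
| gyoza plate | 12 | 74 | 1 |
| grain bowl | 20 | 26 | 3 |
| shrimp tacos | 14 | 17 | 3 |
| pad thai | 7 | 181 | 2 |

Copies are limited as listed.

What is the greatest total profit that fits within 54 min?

1156

Greedy by ratio would take arepas + chicken katsu + 3×lamb kofta + 2×pad thai: 52 min used, total 1143.
Dropping chicken katsu frees 8 min; slotting in falafel wrap (10 min) lifts the total to 1156 at 54 min.
That's the maximum — no swap from here does better than 1156.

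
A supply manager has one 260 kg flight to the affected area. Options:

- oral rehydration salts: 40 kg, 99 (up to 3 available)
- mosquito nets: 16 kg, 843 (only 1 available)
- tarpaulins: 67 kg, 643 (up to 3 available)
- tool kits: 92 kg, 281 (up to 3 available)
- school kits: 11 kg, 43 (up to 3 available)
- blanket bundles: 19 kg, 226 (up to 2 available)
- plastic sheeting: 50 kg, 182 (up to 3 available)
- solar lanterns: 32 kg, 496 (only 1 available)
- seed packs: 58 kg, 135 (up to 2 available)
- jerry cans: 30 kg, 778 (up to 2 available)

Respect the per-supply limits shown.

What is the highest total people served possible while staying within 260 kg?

4224

Greedy by ratio would take mosquito nets + tarpaulins + 3×school kits + 2×blanket bundles + solar lanterns + 2×jerry cans: 246 kg used, total 4119.
Dropping 2×school kits and 2×blanket bundles frees 60 kg; slotting in tarpaulins (67 kg) lifts the total to 4224 at 253 kg.
The spare 7 kg is too small for any remaining supply, and no exchange beats 4224.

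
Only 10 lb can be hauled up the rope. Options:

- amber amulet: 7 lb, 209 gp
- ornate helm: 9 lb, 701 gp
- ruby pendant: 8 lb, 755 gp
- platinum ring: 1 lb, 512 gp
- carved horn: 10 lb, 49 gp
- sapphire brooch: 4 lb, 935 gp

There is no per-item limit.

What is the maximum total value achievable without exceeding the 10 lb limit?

5120

Taking 10×platinum ring: 10 lb used, 5120 in value.
Every other selection either busts 10 lb or fails to beat 5120.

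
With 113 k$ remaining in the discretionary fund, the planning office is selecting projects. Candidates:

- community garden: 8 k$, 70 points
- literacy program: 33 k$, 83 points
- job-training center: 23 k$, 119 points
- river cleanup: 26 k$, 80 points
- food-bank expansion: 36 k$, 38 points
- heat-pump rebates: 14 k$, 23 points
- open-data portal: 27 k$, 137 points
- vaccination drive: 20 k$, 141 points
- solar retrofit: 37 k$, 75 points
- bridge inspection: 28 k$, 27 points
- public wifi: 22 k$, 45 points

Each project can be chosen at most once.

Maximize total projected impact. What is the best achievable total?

550

Density check — community garden 8.75, vaccination drive 7.05, job-training center 5.17 are the best per k$.
Taking the top-ratio projects first gives community garden + job-training center + river cleanup + open-data portal + vaccination drive for 547 (104 k$).
The 26 k$ tied up in river cleanup is better spent on literacy program — total rises to 550 (111 k$).
Runner-up community garden + job-training center + river cleanup + open-data portal + vaccination drive tops out at 547.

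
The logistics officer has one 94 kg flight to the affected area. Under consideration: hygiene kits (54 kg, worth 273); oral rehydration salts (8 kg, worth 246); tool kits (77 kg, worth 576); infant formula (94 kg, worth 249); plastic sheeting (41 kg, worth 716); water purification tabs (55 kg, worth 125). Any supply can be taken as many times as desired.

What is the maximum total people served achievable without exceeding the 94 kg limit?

By people served per kg: oral rehydration salts 30.75, plastic sheeting 17.46, tool kits 7.48, hygiene kits 5.06 lead.
The ratio ordering already packs tightly: 11×oral rehydration salts, 88 kg, 2706.
The spare 6 kg is too small for any remaining supply, and no exchange beats 2706.

2706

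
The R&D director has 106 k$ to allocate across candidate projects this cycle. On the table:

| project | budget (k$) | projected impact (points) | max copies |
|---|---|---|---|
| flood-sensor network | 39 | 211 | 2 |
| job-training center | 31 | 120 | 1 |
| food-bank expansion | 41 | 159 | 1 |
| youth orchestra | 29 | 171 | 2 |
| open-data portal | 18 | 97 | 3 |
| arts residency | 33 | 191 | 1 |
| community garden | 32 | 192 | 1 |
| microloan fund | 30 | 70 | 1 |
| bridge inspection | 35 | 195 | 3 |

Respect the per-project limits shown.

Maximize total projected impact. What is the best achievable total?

598

Greedy by ratio would take 2×youth orchestra + community garden: 90 k$ used, total 534.
The 58 k$ tied up in 2×youth orchestra is better spent on flood-sensor network + bridge inspection — total rises to 598 (106 k$).
Nothing else within 106 k$ beats 598.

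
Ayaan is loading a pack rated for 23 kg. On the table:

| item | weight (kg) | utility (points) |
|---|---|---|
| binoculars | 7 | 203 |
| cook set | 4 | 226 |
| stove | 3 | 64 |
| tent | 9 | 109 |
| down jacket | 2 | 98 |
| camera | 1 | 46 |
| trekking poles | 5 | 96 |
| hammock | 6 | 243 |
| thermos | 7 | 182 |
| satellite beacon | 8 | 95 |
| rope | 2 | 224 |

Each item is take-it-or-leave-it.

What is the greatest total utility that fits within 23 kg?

The ratio ordering already packs tightly: binoculars + cook set + down jacket + camera + hammock + rope, 22 kg, 1040.
Next best is cook set + down jacket + camera + hammock + thermos + rope at 1019 (22 kg) — short by 21.

1040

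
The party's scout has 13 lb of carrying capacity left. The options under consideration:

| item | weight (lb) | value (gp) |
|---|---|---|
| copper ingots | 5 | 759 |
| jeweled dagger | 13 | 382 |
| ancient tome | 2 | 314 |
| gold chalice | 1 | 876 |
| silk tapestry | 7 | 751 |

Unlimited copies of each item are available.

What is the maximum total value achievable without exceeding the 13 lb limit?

Density check — gold chalice 876.00, ancient tome 157.00, copper ingots 151.80 are the best per lb.
Taking 13×gold chalice: 13 lb used, 11388 in value.

11388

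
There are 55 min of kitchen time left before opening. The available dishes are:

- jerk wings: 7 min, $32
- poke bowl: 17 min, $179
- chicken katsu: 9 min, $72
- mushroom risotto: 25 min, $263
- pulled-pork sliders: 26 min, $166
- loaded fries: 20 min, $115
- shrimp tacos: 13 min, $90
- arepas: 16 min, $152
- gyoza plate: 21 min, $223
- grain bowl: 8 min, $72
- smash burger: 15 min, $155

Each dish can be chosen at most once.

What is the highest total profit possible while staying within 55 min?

Ranking by ratio (profit/min): gyoza plate 10.62, poke bowl 10.53, mushroom risotto 10.52.
Taking the top-ratio dishes first gives poke bowl + gyoza plate + smash burger for 557 (53 min).
Replace poke bowl and smash burger with chicken katsu + mushroom risotto: the trade gains 1 net, giving 558 at 55 min.
An exhaustive check of the 2048 subsets confirms 558.

558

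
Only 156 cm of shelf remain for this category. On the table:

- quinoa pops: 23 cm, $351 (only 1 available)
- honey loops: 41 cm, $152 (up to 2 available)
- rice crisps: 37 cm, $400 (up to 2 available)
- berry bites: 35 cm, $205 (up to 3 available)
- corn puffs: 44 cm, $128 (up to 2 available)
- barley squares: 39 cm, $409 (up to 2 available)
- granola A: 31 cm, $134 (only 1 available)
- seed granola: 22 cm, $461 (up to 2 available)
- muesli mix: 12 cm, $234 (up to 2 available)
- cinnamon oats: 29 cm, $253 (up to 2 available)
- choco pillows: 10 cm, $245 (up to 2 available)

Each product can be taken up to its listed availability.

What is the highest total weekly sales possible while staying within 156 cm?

By weekly sales per cm: choco pillows 24.50, seed granola 20.95, muesli mix 19.50, quinoa pops 15.26 lead.
Greedy by ratio would take quinoa pops + rice crisps + 2×seed granola + 2×muesli mix + 2×choco pillows: 148 cm used, total 2631.
The 37 cm tied up in rice crisps is better spent on barley squares — total rises to 2640 (150 cm).
Nothing else within 156 cm beats 2640.

2640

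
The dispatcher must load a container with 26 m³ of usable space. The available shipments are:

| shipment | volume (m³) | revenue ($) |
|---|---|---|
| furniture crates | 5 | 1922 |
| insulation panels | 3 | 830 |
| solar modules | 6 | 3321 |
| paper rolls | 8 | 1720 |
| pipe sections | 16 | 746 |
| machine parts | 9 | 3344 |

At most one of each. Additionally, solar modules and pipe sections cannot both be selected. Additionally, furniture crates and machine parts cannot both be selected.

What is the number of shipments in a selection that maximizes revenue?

The maximum revenue within 26 m³ is 9215.
insulation panels + solar modules + paper rolls + machine parts hits 9215 at 26 m³.
All optima have 4 shipments.

4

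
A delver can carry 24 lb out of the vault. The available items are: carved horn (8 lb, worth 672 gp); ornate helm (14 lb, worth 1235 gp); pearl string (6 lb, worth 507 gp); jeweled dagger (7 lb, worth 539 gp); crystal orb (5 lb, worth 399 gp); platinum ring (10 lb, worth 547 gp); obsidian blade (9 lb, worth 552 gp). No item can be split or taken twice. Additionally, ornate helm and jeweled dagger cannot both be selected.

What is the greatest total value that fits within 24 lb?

1907

Ranking by ratio (value/lb): ornate helm 88.21, pearl string 84.50, carved horn 84.00, crystal orb 79.80.
Greedy by ratio would take ornate helm + pearl string: 20 lb used, total 1742.
Replace pearl string with carved horn: the trade gains 165 net, giving 1907 at 22 lb.
Next best is ornate helm + obsidian blade at 1787 (23 lb) — short by 120.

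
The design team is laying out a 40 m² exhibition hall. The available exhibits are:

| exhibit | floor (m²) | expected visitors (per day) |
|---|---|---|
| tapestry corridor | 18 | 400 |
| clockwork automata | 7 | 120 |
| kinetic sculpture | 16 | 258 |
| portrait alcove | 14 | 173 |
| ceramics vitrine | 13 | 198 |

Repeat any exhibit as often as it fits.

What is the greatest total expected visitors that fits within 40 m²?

Density check — tapestry corridor 22.22, clockwork automata 17.14, kinetic sculpture 16.12 are the best per m².
Taking 2×tapestry corridor: 36 m² used, 800 in expected visitors.
That's the maximum — no swap from here does better than 800.

800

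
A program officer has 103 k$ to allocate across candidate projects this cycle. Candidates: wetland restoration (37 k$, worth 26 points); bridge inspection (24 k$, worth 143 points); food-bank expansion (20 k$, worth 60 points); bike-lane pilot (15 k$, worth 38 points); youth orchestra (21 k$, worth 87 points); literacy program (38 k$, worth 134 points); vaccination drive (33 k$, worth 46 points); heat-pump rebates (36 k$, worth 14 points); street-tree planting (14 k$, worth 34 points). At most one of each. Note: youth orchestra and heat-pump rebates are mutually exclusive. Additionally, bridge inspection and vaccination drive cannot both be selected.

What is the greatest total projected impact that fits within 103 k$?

424

The ratio ordering already packs tightly: bridge inspection + food-bank expansion + youth orchestra + literacy program, 103 k$, 424.
Runner-up bridge inspection + bike-lane pilot + youth orchestra + literacy program tops out at 402.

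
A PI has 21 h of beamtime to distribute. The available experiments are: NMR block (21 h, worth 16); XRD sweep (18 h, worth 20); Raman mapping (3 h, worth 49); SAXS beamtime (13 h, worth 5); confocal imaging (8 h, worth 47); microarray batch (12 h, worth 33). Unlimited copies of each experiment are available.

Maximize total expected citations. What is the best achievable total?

343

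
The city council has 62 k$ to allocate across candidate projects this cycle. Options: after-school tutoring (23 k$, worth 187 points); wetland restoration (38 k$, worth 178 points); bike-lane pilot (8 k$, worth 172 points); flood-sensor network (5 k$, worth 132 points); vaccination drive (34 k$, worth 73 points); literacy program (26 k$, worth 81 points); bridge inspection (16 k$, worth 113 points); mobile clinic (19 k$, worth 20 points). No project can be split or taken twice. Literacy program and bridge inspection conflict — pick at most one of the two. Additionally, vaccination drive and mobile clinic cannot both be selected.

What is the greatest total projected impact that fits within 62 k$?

604

Ranking by ratio (projected impact/k$): flood-sensor network 26.40, bike-lane pilot 21.50, after-school tutoring 8.13, bridge inspection 7.06.
The ratio ordering already packs tightly: after-school tutoring + bike-lane pilot + flood-sensor network + bridge inspection, 52 k$, 604.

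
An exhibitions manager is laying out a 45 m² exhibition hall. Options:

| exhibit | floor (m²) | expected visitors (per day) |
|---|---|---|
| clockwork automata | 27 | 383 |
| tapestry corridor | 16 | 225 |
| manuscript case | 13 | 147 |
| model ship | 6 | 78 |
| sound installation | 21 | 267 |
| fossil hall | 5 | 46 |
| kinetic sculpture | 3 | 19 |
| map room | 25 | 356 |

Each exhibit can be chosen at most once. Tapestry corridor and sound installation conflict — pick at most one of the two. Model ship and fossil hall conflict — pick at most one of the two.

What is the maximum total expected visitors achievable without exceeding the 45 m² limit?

Greedy by ratio would take tapestry corridor + kinetic sculpture + map room: 44 m² used, total 600.
Dropping kinetic sculpture and map room frees 28 m²; slotting in clockwork automata (27 m²) lifts the total to 608 at 43 m².
The closest alternative, tapestry corridor + kinetic sculpture + map room, reaches only 600.

608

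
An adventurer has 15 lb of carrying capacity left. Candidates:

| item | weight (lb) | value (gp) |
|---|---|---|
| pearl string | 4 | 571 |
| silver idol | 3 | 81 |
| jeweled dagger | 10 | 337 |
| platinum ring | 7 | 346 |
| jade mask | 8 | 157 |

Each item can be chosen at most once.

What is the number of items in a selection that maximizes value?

Optimal total is 998.
For example pearl string + silver idol + platinum ring achieves it, using 14 lb.
Any selection reaching 998 contains exactly 3 items.

3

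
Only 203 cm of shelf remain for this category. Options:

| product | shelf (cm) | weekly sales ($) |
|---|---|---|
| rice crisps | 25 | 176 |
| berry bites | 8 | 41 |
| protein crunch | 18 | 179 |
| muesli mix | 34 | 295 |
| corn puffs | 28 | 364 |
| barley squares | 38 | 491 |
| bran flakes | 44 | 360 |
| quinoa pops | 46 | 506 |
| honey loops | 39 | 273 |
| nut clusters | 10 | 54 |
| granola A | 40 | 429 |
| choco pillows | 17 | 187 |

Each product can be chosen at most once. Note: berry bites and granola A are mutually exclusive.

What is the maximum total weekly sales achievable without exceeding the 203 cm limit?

A density-first pass picks protein crunch + corn puffs + barley squares + quinoa pops + nut clusters + granola A + choco pillows — 2210 at 197 cm.
The 28 cm tied up in protein crunch and nut clusters is better spent on muesli mix — total rises to 2272 (203 cm).
That's the maximum — no feasible swap from here does better than 2272.

2272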